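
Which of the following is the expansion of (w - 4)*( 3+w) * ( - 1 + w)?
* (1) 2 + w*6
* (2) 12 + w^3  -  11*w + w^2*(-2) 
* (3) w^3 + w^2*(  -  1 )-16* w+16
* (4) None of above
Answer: 2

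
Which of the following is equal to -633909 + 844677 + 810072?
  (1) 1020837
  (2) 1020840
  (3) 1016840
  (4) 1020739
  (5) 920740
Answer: 2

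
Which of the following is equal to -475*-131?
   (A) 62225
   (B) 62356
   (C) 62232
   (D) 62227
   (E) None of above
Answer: A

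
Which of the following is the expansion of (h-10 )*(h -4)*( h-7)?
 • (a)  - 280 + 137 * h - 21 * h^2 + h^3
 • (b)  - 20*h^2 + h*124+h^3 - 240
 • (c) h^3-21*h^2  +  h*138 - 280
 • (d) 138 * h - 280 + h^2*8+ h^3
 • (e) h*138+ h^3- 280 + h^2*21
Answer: c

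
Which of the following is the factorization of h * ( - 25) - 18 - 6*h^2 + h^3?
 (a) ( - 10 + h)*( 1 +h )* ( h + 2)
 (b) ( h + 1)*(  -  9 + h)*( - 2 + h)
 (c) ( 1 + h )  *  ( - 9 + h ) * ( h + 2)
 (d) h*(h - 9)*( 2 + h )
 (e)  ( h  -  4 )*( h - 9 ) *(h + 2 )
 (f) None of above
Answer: c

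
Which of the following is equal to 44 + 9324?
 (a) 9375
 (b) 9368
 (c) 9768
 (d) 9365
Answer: b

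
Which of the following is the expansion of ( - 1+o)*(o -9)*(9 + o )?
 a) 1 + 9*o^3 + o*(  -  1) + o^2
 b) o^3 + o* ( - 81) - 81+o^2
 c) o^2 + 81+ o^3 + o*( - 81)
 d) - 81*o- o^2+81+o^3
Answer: d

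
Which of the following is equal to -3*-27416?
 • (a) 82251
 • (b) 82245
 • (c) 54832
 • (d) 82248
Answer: d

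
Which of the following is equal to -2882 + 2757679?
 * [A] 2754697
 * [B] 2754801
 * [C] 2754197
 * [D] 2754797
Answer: D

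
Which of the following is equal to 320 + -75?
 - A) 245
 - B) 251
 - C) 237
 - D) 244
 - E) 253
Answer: A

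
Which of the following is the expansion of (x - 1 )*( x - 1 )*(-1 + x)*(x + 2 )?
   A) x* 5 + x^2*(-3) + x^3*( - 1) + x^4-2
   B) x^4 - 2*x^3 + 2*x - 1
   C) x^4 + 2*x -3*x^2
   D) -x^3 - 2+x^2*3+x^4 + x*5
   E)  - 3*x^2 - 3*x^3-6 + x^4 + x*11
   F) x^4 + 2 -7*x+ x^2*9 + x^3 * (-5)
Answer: A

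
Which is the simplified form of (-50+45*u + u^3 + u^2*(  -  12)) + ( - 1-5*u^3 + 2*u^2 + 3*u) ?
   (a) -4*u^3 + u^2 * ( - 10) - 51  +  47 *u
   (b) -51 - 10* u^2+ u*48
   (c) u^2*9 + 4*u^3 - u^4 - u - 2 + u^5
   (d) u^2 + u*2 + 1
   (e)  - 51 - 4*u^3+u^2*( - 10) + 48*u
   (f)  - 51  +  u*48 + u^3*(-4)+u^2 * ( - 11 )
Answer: e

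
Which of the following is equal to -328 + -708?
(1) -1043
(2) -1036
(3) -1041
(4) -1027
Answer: 2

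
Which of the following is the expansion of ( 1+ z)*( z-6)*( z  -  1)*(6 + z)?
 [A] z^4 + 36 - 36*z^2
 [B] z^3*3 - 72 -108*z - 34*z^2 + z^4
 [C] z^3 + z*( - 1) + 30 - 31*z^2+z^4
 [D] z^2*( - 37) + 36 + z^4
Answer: D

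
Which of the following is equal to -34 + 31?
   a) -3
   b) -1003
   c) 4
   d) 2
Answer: a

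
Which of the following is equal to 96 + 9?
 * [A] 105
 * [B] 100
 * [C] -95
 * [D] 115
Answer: A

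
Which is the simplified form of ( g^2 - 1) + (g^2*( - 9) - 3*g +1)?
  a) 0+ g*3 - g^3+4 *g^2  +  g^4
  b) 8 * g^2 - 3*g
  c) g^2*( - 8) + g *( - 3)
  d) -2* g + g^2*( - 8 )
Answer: c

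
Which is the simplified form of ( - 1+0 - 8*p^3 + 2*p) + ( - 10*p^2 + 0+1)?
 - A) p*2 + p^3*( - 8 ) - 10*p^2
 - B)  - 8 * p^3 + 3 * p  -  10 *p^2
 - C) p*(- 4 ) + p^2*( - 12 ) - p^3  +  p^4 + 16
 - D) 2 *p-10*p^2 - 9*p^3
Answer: A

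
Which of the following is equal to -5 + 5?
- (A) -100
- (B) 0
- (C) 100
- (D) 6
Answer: B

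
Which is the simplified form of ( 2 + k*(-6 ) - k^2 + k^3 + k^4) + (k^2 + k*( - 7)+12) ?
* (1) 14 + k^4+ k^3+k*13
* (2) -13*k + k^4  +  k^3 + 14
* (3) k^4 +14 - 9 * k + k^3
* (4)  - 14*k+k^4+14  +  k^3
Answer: 2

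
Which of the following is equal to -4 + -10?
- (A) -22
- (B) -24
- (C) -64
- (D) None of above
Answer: D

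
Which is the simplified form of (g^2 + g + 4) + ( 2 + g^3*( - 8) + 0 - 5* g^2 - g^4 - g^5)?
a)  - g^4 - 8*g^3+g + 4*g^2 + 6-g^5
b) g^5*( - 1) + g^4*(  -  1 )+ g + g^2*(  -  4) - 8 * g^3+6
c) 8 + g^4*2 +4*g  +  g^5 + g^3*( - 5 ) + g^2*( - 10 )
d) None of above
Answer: b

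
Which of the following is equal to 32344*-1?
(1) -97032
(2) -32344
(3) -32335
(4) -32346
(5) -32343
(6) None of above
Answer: 2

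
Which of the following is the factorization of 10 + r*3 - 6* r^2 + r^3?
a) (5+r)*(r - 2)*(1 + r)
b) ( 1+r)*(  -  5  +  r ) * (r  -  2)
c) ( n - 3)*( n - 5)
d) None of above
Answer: b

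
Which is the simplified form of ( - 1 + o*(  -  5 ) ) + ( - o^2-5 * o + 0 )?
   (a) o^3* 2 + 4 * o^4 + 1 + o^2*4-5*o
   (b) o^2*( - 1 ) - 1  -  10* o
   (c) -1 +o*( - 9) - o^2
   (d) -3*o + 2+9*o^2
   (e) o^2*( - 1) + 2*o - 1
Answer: b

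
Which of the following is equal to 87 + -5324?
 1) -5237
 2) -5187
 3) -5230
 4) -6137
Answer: 1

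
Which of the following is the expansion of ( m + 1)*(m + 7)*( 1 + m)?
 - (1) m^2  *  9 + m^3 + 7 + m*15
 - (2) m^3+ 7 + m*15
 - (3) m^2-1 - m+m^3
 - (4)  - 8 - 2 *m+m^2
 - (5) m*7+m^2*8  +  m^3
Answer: 1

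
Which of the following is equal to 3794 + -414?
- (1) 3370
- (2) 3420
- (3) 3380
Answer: 3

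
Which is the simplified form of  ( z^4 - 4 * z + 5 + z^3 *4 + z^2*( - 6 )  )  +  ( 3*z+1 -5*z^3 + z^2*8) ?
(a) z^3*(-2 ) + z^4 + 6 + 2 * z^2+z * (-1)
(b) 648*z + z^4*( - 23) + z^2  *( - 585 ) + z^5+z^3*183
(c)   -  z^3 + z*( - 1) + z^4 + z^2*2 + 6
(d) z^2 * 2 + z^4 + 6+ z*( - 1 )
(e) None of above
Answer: c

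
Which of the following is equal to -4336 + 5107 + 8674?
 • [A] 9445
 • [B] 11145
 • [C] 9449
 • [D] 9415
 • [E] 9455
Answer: A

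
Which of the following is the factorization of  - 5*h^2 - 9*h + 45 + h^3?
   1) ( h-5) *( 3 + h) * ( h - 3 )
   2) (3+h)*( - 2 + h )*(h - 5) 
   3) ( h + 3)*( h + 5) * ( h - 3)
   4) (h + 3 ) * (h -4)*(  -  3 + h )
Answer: 1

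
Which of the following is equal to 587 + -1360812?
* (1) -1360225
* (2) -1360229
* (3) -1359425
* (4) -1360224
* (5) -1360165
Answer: 1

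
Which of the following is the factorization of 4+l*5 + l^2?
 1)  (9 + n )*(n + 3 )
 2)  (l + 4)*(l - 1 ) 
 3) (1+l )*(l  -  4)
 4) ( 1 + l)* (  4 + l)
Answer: 4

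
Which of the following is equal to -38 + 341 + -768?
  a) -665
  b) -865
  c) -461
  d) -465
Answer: d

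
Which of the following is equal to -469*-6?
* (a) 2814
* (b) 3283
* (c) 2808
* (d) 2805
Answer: a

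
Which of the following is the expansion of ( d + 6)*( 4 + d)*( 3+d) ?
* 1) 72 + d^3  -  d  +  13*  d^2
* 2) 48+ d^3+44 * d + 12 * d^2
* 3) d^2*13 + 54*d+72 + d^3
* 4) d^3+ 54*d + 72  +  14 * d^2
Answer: 3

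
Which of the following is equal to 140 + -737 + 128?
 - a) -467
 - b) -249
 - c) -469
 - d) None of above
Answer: c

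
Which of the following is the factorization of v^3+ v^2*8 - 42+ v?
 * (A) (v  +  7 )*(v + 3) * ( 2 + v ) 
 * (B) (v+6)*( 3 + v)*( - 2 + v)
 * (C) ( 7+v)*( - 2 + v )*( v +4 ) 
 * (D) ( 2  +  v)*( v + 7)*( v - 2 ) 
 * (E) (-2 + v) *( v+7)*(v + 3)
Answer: E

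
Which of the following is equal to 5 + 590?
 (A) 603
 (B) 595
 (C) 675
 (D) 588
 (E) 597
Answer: B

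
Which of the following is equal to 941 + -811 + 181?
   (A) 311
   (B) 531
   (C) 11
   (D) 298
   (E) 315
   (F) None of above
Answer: A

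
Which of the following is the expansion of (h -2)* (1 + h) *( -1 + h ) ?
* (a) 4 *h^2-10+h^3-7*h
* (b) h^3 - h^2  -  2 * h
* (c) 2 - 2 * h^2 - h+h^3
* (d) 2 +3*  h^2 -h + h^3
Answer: c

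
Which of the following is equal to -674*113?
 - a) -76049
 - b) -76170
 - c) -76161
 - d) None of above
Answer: d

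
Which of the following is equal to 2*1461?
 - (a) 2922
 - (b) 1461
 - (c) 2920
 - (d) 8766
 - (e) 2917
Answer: a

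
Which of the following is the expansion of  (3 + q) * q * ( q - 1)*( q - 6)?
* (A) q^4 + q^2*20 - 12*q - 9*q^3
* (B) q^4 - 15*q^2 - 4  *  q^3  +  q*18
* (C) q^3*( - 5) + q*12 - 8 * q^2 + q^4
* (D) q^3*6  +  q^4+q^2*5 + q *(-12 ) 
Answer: B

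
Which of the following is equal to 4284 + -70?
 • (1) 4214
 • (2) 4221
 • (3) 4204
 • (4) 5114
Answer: 1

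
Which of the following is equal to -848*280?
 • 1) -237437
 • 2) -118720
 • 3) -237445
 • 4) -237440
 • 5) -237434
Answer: 4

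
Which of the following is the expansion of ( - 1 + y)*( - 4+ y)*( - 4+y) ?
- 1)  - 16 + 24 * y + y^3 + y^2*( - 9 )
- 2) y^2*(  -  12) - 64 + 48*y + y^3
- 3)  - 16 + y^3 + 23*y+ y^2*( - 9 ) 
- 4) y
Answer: 1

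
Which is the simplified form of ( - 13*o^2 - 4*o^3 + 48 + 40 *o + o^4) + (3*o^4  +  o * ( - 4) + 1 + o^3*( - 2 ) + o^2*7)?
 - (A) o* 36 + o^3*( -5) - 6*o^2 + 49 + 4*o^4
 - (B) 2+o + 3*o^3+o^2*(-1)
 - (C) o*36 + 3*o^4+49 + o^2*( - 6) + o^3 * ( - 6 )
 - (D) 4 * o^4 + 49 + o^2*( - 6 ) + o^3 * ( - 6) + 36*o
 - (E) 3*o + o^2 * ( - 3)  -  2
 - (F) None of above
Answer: D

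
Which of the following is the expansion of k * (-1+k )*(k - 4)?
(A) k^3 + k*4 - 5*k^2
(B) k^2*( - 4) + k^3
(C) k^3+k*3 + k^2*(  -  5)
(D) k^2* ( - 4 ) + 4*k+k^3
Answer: A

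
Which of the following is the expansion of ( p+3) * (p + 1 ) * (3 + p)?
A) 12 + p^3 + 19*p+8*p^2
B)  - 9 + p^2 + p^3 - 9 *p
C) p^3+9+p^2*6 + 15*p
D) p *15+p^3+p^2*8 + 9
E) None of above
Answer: E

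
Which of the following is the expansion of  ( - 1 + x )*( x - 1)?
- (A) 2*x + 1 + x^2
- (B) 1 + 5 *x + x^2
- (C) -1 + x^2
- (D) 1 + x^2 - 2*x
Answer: D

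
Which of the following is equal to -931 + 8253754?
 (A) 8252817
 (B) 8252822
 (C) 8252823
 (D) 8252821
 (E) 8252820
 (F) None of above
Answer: C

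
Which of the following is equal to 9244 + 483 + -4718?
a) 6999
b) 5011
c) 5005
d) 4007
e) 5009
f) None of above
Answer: e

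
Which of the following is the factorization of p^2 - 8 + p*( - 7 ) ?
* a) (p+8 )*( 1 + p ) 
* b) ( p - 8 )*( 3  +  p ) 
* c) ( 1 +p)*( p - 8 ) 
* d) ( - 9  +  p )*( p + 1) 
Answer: c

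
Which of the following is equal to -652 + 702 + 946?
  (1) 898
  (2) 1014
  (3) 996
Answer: 3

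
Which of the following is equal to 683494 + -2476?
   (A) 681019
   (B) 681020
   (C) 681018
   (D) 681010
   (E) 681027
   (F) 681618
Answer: C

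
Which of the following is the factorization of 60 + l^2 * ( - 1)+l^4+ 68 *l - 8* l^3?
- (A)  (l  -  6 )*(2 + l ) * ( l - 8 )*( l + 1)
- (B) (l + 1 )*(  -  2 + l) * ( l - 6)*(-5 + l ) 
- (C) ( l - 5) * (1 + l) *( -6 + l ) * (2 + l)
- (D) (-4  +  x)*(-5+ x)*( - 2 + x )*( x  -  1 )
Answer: C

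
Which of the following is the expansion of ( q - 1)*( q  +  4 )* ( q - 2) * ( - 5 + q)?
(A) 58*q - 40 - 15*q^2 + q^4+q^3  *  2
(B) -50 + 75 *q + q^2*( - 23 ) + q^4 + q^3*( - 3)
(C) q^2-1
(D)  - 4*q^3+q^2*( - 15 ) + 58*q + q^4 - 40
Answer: D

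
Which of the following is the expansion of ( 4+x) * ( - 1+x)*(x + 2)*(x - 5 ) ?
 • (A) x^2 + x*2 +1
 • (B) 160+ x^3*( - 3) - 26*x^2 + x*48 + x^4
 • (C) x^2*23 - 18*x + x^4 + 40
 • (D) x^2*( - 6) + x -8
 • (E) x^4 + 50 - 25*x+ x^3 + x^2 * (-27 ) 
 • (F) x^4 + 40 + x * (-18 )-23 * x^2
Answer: F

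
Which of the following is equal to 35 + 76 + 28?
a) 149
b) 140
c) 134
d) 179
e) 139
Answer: e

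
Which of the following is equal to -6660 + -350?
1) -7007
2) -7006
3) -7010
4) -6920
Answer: 3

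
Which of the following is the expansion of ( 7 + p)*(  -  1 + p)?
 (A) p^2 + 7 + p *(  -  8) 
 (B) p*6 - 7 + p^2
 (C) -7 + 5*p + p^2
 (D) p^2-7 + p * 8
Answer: B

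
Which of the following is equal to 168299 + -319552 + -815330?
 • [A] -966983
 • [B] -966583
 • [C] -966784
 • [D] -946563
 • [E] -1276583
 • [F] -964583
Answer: B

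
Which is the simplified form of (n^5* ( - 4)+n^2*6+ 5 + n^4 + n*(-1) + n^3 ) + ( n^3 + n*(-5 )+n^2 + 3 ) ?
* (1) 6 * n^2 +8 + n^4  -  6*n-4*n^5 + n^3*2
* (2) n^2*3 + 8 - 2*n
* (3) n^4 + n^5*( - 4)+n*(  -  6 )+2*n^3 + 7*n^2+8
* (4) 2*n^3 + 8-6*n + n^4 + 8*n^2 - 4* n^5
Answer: 3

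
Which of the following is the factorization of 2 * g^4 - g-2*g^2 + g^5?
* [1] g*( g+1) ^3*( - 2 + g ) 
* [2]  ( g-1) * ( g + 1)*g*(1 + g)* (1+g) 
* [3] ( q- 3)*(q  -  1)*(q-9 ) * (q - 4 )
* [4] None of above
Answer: 2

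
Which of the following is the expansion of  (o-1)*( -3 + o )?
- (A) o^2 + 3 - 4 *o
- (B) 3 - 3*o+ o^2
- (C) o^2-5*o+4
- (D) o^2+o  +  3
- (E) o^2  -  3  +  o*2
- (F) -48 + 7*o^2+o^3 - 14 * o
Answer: A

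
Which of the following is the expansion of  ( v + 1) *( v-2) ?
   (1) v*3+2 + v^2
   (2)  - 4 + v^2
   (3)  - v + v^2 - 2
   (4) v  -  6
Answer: 3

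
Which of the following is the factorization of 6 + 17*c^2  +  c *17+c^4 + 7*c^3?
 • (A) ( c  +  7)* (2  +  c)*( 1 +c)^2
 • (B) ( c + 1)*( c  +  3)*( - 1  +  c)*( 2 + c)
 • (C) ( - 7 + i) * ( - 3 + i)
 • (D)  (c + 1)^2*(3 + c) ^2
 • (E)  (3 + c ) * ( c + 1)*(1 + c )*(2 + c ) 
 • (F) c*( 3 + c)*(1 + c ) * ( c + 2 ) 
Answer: E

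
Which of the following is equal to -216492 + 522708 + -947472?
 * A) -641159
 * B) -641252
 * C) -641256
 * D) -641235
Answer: C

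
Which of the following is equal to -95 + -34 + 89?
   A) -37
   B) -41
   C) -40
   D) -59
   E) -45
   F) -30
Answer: C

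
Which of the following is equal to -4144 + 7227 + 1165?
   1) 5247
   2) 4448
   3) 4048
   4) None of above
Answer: 4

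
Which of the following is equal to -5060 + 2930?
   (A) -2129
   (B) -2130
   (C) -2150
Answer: B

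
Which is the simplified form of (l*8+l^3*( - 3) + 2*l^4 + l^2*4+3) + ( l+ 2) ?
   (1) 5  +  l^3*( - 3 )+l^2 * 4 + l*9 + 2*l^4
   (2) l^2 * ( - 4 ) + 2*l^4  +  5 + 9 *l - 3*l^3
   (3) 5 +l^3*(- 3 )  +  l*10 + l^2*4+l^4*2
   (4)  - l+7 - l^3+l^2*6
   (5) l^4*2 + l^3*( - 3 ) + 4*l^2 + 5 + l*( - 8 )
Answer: 1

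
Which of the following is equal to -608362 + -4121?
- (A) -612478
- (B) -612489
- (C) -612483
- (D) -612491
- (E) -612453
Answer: C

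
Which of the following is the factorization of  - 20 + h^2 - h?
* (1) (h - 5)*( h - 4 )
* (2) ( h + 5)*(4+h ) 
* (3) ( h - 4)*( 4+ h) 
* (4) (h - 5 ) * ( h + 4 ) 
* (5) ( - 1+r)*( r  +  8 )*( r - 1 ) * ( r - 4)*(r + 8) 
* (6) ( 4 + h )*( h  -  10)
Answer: 4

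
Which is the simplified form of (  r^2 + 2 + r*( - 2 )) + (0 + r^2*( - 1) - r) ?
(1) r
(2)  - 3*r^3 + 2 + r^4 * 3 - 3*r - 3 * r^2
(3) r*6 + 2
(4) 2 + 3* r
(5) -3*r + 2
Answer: 5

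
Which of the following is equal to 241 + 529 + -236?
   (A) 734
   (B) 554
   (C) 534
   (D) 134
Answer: C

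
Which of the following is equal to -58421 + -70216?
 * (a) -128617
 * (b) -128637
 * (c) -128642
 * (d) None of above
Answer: b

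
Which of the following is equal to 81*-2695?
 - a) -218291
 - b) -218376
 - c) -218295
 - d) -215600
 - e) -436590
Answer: c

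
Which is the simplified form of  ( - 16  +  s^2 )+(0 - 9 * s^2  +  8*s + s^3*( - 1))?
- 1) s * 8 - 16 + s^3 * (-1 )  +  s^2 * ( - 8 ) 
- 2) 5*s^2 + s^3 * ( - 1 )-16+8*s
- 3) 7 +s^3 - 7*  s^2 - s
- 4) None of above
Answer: 1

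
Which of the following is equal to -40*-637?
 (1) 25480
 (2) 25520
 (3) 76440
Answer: 1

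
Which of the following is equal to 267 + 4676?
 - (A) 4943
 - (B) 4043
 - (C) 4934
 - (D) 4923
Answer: A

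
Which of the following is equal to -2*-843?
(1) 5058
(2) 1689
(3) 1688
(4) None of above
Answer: 4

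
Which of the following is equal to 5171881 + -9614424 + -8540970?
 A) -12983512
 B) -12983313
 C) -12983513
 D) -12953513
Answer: C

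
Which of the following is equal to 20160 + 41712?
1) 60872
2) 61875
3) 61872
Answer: 3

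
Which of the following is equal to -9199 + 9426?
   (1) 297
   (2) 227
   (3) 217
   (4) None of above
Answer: 2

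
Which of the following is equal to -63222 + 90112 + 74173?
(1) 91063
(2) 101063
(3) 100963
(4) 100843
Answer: 2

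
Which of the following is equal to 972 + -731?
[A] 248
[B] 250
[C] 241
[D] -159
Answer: C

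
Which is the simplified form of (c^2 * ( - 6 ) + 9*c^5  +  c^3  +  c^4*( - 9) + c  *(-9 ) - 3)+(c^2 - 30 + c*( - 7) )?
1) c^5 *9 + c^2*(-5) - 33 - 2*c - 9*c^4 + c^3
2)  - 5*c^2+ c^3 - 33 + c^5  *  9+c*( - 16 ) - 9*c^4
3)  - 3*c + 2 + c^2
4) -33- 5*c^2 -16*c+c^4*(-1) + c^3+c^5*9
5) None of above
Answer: 2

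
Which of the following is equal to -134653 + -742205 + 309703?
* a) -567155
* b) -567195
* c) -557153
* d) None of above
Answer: a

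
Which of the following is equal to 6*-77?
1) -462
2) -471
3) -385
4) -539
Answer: 1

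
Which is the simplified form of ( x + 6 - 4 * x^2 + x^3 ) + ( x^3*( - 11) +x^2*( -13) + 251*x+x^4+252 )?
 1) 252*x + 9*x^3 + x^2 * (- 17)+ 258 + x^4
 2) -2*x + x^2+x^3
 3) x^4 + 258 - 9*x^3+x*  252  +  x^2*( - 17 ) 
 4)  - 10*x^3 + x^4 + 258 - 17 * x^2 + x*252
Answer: 4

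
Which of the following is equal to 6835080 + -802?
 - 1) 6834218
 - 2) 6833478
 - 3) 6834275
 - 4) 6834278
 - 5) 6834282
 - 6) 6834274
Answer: 4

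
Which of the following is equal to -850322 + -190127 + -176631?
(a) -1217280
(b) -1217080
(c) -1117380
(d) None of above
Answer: b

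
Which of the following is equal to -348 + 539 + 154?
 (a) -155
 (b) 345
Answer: b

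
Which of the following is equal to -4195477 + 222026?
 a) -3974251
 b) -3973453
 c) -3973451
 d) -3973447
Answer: c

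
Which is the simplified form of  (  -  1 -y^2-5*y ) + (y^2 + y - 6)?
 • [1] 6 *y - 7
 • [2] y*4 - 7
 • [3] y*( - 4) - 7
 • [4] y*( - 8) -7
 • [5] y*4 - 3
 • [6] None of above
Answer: 3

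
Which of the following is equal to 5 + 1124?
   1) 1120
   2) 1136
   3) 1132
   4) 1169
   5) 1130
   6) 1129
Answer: 6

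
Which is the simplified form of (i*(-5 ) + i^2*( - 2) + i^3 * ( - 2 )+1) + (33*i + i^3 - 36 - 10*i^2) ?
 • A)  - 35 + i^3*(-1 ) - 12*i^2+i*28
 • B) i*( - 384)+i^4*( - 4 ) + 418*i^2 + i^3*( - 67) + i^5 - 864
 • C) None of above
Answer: A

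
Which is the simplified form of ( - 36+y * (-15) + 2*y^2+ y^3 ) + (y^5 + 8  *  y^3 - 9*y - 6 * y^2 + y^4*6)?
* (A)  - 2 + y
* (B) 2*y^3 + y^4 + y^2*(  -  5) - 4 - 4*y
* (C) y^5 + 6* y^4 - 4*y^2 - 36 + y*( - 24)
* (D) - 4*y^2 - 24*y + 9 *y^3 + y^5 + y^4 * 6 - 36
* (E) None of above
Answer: D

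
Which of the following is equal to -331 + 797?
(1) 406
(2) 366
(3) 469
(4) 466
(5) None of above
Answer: 4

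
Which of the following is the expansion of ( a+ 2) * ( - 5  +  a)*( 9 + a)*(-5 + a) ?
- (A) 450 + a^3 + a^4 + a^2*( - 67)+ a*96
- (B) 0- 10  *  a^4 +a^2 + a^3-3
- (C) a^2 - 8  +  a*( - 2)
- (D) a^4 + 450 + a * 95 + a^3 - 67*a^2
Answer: D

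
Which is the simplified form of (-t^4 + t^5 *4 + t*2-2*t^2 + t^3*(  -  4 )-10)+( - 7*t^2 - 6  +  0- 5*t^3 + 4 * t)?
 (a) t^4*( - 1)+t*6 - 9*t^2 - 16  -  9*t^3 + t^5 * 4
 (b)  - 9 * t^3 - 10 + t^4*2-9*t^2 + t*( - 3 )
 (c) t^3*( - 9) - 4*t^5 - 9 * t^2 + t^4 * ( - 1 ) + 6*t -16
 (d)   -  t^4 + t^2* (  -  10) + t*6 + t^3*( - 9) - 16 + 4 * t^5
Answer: a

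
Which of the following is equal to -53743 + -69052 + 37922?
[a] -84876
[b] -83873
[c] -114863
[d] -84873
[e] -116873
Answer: d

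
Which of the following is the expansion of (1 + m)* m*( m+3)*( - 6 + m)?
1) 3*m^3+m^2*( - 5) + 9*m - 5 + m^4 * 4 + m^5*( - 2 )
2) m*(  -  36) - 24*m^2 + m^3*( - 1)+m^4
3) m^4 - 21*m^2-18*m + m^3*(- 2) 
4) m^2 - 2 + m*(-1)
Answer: 3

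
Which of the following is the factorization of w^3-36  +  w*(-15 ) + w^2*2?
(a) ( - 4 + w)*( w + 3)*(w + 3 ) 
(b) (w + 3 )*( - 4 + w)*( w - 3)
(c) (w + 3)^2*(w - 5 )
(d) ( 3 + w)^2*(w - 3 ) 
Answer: a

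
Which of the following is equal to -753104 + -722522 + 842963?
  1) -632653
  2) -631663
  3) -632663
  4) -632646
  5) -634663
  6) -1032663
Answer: 3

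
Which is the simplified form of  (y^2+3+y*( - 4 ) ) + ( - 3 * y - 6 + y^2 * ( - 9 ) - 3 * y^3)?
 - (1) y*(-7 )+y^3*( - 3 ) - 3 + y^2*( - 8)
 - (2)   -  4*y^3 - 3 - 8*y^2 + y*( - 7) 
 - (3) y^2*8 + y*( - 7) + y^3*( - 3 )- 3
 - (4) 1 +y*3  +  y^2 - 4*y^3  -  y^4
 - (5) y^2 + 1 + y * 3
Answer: 1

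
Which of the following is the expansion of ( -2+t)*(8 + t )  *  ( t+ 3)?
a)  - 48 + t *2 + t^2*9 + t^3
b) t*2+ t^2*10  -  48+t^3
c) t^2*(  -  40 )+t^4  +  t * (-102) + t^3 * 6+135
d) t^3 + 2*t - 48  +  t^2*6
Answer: a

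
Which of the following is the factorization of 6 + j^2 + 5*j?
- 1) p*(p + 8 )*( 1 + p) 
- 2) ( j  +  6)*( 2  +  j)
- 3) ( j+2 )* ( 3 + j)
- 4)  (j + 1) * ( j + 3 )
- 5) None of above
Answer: 3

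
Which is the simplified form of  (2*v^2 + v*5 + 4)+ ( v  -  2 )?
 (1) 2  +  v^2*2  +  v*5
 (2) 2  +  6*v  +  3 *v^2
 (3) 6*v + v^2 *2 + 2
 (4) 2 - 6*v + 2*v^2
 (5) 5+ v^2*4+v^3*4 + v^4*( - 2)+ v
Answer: 3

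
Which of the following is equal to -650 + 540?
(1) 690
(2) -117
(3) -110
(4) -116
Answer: 3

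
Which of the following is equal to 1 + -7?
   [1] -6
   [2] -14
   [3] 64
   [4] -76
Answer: 1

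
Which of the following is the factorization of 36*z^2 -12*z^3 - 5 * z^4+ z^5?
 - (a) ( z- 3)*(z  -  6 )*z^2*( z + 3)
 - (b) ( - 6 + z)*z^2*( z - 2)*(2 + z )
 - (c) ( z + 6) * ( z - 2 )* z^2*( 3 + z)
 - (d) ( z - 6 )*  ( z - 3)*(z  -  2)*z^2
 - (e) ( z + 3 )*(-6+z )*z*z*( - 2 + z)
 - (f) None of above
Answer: e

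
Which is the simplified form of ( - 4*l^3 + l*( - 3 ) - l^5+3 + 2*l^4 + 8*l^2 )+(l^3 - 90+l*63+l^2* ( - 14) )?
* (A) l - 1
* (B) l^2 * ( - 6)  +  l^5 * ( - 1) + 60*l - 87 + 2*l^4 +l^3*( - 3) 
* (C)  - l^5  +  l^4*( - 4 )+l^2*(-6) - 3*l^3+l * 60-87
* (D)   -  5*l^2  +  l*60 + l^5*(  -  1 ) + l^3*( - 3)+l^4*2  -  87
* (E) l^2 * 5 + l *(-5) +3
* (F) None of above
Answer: B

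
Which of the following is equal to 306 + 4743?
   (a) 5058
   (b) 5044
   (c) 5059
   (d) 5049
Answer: d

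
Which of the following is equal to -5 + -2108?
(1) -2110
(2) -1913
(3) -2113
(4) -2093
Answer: 3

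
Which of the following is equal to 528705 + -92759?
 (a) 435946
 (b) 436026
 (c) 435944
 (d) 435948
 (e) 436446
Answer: a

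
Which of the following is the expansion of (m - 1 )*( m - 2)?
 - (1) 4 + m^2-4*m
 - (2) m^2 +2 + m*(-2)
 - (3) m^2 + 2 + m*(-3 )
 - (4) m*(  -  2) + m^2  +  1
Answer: 3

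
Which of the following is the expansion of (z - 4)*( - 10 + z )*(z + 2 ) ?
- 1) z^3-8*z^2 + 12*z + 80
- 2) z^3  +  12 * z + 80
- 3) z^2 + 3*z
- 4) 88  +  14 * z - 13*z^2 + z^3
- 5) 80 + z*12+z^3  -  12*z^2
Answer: 5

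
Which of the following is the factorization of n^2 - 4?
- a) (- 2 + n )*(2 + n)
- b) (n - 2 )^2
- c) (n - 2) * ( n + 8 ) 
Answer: a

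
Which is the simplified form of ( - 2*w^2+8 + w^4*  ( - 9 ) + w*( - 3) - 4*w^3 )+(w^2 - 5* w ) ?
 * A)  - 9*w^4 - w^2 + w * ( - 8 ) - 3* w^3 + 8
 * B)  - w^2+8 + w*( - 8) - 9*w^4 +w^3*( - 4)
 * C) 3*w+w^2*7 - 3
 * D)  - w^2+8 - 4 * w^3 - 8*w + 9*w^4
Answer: B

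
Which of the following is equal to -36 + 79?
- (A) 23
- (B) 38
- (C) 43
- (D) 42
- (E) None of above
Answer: C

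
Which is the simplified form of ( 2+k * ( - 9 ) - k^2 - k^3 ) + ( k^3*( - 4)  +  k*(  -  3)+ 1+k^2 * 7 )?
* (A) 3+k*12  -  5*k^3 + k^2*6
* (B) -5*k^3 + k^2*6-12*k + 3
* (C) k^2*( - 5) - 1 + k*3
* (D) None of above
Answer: B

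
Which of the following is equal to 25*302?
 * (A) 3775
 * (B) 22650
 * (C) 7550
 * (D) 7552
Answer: C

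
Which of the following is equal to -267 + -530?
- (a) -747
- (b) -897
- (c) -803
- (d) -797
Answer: d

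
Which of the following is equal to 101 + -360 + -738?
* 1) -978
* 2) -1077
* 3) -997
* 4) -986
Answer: 3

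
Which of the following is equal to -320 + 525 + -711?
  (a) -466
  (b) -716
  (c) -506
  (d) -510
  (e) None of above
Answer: c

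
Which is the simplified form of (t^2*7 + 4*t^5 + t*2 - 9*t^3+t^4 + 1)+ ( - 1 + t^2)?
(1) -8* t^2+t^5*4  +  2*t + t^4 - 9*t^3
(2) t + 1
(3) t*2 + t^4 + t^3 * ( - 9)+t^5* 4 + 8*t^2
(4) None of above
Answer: 3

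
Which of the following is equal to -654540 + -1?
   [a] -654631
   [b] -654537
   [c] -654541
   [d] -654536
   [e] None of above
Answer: c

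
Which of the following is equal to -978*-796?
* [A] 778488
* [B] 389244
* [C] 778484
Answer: A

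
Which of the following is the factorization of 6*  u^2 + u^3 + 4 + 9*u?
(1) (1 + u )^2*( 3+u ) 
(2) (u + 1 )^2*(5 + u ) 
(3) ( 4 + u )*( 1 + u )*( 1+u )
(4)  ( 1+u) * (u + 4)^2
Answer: 3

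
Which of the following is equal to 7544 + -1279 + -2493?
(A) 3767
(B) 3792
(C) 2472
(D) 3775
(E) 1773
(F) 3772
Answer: F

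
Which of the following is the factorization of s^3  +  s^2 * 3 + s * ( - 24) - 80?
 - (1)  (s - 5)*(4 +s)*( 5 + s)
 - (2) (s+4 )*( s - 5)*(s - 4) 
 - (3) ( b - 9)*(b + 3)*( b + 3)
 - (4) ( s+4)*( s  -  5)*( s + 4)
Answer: 4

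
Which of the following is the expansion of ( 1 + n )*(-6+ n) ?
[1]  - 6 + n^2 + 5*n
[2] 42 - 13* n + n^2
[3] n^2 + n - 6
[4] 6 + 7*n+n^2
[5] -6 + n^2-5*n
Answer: 5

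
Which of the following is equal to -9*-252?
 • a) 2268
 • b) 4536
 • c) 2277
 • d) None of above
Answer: a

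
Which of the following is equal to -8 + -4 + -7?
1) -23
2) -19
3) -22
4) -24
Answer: 2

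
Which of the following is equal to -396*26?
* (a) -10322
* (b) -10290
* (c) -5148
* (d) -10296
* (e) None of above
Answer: d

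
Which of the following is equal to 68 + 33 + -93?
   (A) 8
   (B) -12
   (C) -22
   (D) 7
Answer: A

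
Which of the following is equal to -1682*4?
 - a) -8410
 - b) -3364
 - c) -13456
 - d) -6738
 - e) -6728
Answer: e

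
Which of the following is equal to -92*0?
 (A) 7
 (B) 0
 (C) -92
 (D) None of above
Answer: B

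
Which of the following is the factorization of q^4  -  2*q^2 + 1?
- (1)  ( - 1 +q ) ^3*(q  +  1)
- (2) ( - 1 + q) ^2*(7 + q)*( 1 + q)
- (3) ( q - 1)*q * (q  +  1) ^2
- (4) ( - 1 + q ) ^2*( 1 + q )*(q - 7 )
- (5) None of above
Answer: 5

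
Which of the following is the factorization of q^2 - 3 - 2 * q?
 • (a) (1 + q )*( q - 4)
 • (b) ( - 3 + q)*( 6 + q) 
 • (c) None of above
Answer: c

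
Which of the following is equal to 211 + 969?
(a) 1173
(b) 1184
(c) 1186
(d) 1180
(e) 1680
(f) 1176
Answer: d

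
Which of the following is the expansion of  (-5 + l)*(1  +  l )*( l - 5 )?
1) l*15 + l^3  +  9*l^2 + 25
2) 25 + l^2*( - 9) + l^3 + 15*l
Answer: 2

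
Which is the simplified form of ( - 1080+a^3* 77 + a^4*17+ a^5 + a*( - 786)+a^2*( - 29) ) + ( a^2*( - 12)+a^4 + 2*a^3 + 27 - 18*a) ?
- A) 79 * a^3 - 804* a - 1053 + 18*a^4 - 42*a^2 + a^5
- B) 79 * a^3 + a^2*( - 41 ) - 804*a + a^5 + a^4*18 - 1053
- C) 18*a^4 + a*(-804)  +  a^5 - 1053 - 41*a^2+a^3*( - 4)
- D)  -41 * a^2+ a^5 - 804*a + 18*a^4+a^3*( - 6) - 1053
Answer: B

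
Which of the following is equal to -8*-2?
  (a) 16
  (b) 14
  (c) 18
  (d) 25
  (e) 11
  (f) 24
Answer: a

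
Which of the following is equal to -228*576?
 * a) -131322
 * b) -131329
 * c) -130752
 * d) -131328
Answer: d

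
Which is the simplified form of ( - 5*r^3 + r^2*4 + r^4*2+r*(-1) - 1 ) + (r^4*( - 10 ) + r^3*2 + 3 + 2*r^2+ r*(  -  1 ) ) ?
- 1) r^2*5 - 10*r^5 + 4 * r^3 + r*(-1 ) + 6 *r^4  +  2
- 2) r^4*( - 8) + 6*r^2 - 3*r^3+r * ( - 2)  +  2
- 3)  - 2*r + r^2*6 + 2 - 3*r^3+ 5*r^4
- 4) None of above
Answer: 2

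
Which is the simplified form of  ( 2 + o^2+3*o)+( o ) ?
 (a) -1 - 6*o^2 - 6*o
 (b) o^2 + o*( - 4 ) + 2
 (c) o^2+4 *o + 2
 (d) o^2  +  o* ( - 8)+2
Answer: c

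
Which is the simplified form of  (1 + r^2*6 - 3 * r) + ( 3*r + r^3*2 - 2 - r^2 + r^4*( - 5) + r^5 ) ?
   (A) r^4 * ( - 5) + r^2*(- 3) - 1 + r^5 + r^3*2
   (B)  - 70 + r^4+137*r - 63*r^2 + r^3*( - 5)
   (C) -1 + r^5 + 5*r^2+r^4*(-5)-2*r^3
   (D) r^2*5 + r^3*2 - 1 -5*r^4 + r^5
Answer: D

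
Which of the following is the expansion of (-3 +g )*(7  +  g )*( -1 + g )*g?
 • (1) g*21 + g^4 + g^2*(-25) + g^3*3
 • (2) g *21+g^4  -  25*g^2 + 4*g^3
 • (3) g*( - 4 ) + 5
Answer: 1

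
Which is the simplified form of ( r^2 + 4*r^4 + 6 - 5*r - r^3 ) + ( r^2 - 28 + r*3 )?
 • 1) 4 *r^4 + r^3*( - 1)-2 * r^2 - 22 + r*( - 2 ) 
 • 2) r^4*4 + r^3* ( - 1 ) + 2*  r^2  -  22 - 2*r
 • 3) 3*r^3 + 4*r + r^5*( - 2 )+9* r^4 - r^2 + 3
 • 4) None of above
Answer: 2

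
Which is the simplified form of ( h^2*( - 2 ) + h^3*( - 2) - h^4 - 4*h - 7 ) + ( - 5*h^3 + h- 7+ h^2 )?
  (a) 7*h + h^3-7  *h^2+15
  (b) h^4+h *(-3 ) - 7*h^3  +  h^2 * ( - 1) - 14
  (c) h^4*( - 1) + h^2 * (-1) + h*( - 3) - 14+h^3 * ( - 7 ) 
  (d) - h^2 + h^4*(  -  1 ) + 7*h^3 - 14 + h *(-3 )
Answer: c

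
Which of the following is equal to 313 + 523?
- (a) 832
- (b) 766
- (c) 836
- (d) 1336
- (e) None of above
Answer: c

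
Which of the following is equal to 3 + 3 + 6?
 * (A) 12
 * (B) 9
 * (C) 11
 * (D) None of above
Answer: A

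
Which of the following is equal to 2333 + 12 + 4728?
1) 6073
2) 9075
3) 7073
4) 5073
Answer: 3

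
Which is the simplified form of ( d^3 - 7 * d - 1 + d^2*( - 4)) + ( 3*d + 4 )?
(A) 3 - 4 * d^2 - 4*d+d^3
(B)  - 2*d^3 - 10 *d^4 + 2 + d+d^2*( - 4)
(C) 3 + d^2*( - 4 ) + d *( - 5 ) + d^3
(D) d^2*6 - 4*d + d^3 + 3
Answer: A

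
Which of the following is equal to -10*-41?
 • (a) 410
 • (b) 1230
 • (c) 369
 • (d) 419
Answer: a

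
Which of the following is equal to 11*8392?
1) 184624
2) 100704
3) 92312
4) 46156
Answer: 3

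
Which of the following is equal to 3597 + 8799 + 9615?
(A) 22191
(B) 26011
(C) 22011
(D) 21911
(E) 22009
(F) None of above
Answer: C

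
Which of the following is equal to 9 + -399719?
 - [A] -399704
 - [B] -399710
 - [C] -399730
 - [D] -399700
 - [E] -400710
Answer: B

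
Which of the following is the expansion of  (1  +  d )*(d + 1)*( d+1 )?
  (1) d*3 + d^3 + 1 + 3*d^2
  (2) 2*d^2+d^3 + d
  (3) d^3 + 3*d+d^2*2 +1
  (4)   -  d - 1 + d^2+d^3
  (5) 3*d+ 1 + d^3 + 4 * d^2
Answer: 1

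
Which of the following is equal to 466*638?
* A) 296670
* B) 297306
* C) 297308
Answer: C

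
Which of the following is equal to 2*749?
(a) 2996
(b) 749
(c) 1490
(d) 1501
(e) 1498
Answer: e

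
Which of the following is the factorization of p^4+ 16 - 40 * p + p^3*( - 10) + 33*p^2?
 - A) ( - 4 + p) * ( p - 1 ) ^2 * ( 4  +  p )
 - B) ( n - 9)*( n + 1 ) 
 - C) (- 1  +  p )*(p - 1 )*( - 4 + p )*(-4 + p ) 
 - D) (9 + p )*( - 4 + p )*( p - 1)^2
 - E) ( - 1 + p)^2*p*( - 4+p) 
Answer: C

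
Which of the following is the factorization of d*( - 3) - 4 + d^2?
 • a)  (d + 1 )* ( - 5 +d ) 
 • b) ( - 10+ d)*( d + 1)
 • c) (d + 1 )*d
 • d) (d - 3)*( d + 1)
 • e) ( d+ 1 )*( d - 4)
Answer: e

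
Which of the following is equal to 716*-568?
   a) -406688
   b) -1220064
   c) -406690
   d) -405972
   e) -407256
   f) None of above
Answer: a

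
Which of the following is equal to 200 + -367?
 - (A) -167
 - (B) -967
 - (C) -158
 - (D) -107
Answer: A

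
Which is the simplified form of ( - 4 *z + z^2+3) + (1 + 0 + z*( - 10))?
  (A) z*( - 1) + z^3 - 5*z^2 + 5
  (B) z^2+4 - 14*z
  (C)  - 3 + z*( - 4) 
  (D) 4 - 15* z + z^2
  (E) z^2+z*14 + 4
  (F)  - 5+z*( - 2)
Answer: B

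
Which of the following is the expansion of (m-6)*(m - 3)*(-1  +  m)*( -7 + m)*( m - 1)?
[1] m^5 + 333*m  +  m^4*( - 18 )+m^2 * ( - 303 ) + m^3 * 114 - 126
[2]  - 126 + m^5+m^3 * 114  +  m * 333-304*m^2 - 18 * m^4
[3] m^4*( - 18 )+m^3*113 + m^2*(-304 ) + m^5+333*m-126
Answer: 2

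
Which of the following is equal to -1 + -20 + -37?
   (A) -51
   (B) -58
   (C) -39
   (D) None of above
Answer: B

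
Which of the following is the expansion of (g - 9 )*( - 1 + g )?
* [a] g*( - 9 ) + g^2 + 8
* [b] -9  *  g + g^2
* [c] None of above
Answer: c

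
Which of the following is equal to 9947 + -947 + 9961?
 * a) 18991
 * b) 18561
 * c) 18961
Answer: c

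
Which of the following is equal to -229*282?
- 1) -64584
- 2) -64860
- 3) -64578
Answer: 3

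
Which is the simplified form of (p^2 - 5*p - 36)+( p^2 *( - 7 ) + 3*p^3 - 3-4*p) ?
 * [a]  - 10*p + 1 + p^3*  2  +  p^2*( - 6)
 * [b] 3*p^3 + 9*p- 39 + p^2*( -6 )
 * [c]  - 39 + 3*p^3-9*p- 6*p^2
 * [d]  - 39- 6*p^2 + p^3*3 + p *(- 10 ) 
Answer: c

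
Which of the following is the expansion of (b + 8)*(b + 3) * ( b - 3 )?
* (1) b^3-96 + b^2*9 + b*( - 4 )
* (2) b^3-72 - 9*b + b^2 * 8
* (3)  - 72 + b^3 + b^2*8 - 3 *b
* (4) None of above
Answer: 2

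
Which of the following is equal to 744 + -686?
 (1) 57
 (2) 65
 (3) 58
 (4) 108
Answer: 3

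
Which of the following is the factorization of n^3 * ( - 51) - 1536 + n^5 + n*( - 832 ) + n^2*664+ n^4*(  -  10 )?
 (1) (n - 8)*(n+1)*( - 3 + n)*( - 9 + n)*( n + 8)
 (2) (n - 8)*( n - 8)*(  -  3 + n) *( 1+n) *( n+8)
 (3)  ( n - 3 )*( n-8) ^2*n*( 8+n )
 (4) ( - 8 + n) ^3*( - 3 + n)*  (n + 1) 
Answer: 2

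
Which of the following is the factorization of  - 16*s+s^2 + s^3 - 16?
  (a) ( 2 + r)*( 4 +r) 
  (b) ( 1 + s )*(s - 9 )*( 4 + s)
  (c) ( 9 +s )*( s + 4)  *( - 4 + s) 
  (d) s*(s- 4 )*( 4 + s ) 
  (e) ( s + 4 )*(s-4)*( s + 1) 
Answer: e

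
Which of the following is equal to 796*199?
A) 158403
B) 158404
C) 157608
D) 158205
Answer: B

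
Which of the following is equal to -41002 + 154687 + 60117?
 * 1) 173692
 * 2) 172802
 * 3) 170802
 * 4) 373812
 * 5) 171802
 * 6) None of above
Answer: 6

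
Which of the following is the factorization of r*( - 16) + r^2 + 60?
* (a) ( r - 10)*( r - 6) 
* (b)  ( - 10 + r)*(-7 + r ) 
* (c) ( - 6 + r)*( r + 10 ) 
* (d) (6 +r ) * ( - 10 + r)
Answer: a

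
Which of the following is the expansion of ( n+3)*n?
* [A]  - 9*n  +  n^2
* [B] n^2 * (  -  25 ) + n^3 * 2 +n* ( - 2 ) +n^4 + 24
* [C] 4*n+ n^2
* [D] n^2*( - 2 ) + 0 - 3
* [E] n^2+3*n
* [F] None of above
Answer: E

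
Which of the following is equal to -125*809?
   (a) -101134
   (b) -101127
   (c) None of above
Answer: c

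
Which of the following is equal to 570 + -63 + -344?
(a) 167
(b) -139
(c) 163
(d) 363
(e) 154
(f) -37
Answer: c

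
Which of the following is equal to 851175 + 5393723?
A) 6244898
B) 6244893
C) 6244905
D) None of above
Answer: A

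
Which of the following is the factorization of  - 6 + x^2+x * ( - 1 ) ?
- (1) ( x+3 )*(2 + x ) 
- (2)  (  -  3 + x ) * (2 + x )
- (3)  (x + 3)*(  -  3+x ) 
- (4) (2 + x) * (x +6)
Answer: 2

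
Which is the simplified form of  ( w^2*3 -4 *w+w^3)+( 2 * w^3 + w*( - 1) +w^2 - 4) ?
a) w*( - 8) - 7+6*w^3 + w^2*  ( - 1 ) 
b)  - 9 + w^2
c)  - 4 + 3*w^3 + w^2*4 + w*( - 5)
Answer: c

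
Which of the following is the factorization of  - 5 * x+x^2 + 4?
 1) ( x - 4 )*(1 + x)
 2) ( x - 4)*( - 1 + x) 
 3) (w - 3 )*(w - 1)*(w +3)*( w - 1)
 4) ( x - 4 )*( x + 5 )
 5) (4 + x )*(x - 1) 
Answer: 2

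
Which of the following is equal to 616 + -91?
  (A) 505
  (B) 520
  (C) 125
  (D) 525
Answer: D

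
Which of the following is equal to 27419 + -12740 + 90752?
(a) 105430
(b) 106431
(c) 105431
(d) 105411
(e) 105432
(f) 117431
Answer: c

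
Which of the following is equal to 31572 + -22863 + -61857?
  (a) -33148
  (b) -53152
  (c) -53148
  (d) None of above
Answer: c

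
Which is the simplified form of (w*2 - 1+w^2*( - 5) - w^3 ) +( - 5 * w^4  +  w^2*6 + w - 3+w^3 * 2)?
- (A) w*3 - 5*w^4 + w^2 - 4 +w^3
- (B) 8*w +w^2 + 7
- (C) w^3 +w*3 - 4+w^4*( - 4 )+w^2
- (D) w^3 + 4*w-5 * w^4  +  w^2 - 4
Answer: A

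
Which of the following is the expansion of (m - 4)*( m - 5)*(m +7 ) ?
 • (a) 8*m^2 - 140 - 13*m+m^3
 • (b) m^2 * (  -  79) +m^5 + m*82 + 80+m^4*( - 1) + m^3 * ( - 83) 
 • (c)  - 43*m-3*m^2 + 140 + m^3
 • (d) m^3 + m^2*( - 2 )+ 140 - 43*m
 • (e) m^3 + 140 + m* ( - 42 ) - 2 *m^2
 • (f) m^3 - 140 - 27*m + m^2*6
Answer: d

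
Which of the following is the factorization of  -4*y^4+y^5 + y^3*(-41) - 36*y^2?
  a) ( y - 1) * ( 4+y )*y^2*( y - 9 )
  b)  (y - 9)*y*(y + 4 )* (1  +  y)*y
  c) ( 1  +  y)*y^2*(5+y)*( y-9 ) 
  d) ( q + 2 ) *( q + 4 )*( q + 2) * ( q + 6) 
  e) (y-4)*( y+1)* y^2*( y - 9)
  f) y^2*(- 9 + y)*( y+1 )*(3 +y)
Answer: b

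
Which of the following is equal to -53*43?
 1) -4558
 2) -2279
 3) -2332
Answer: 2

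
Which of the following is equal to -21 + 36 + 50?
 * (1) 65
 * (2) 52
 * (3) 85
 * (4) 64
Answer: 1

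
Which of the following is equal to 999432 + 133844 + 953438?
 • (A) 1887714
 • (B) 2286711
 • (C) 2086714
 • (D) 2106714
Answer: C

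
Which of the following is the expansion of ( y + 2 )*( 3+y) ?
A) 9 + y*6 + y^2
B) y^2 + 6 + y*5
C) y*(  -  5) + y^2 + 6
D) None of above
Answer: B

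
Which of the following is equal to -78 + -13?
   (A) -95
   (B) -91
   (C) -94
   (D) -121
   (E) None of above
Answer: B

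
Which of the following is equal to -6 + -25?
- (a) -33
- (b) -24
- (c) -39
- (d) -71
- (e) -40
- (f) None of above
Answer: f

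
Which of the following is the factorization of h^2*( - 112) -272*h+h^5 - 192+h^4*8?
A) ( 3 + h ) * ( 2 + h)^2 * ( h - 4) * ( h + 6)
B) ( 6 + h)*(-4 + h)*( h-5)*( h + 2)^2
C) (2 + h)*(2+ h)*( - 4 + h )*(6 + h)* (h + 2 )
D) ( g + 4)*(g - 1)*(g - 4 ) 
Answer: C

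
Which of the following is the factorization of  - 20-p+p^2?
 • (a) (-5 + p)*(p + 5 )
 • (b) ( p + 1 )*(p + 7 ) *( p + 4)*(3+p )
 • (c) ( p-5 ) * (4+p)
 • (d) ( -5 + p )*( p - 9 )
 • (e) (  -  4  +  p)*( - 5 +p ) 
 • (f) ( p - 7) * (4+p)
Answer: c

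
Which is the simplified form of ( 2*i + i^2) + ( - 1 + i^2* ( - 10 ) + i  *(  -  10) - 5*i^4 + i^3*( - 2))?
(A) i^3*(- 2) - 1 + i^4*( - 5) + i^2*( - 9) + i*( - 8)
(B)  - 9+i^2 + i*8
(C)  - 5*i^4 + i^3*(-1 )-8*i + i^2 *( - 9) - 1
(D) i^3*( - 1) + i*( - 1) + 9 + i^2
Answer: A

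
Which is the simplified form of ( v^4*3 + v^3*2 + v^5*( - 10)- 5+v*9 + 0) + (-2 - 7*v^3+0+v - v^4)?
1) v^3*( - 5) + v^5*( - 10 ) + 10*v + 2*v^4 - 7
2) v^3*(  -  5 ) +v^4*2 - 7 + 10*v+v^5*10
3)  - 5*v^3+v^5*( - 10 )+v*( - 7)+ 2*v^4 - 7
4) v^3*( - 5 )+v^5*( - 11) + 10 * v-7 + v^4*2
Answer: 1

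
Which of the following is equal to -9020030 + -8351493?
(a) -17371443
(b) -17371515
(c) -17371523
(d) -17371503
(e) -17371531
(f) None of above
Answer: c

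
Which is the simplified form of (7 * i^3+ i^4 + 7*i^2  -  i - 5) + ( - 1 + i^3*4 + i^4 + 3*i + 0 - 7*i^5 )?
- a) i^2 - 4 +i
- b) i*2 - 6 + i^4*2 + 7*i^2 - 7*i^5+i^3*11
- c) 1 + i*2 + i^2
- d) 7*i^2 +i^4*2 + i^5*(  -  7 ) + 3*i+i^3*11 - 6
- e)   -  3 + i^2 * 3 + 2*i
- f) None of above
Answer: b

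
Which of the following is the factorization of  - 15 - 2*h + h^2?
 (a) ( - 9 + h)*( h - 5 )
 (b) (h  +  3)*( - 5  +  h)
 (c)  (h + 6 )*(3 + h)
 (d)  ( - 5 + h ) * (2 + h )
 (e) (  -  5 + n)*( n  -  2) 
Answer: b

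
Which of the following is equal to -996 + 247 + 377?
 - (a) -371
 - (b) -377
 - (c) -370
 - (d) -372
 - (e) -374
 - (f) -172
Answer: d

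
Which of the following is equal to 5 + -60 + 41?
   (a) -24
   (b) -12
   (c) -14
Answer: c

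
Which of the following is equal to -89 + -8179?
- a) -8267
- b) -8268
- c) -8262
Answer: b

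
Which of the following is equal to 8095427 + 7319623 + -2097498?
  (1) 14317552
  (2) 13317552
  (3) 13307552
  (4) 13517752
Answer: 2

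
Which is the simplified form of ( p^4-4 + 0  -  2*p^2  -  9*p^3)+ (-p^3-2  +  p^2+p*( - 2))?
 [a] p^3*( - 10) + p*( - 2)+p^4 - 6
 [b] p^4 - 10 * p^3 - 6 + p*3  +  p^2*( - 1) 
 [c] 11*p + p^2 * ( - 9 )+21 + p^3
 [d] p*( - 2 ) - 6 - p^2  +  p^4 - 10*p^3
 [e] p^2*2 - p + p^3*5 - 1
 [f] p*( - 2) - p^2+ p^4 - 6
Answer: d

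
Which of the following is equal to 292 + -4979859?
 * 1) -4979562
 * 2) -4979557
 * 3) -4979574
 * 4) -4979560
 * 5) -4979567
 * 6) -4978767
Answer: 5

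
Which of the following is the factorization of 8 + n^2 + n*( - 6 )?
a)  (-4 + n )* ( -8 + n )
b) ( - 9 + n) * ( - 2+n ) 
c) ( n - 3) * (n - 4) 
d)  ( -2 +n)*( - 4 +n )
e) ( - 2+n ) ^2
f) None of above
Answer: d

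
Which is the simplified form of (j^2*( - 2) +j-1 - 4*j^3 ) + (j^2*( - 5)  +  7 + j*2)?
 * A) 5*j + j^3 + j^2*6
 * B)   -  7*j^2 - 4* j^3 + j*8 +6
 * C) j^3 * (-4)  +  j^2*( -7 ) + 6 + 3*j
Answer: C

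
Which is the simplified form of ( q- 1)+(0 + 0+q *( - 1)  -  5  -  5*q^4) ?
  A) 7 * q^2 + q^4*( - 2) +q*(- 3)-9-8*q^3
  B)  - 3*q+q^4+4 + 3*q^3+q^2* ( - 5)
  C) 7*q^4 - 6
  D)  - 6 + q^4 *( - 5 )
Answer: D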